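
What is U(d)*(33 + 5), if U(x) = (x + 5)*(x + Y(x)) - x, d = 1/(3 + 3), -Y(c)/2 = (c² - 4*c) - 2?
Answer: 28690/27 ≈ 1062.6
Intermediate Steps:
Y(c) = 4 - 2*c² + 8*c (Y(c) = -2*((c² - 4*c) - 2) = -2*(-2 + c² - 4*c) = 4 - 2*c² + 8*c)
d = ⅙ (d = 1/6 = ⅙ ≈ 0.16667)
U(x) = -x + (5 + x)*(4 - 2*x² + 9*x) (U(x) = (x + 5)*(x + (4 - 2*x² + 8*x)) - x = (5 + x)*(4 - 2*x² + 9*x) - x = -x + (5 + x)*(4 - 2*x² + 9*x))
U(d)*(33 + 5) = (20 - (⅙)² - 2*(⅙)³ + 48*(⅙))*(33 + 5) = (20 - 1*1/36 - 2*1/216 + 8)*38 = (20 - 1/36 - 1/108 + 8)*38 = (755/27)*38 = 28690/27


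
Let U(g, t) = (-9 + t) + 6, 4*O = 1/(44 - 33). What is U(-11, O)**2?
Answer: 17161/1936 ≈ 8.8642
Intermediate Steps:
O = 1/44 (O = 1/(4*(44 - 33)) = (1/4)/11 = (1/4)*(1/11) = 1/44 ≈ 0.022727)
U(g, t) = -3 + t
U(-11, O)**2 = (-3 + 1/44)**2 = (-131/44)**2 = 17161/1936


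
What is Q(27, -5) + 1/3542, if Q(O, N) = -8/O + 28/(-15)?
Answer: -1034129/478170 ≈ -2.1627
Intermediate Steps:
Q(O, N) = -28/15 - 8/O (Q(O, N) = -8/O + 28*(-1/15) = -8/O - 28/15 = -28/15 - 8/O)
Q(27, -5) + 1/3542 = (-28/15 - 8/27) + 1/3542 = -292/135 + 1/3542 = -1034129/478170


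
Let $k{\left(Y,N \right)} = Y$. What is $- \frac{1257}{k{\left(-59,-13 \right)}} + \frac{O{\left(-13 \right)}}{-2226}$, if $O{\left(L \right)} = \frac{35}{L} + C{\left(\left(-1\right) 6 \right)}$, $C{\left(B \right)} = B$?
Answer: $\frac{36381733}{1707342} \approx 21.309$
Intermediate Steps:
$O{\left(L \right)} = -6 + \frac{35}{L}$ ($O{\left(L \right)} = \frac{35}{L} - 6 = -6 + \frac{35}{L}$)
$- \frac{1257}{k{\left(-59,-13 \right)}} + \frac{O{\left(-13 \right)}}{-2226} = - \frac{1257}{-59} + \frac{-6 + \frac{35}{-13}}{-2226} = \left(-1257\right) \left(- \frac{1}{59}\right) + \left(-6 + 35 \left(- \frac{1}{13}\right)\right) \left(- \frac{1}{2226}\right) = \frac{1257}{59} + \left(-6 - \frac{35}{13}\right) \left(- \frac{1}{2226}\right) = \frac{1257}{59} - - \frac{113}{28938} = \frac{1257}{59} + \frac{113}{28938} = \frac{36381733}{1707342}$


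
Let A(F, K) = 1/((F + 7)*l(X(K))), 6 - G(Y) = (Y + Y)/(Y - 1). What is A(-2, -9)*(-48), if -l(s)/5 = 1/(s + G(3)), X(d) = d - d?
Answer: 144/25 ≈ 5.7600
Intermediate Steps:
G(Y) = 6 - 2*Y/(-1 + Y) (G(Y) = 6 - (Y + Y)/(Y - 1) = 6 - 2*Y/(-1 + Y))
X(d) = 0
l(s) = -5/(3 + s) (l(s) = -5/(s + 2*(-3 + 2*3)/(-1 + 3)) = -5/(s + 2*(-3 + 6)/2) = -5/(s + 2*(½)*3) = -5/(s + 3) = -5/(3 + s))
A(F, K) = -3/(5*(7 + F)) (A(F, K) = 1/((F + 7)*((-5/(3 + 0)))) = 1/((7 + F)*((-5/3))) = 1/((7 + F)*((-5*⅓))) = 1/((7 + F)*(-5/3)) = -⅗/(7 + F) = -3/(5*(7 + F)))
A(-2, -9)*(-48) = -3/(35 + 5*(-2))*(-48) = -3/(35 - 10)*(-48) = -3/25*(-48) = 144/25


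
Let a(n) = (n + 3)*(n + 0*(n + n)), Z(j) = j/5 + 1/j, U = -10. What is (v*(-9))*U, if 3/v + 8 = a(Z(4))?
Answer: -108000/1499 ≈ -72.048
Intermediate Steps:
Z(j) = 1/j + j/5 (Z(j) = j*(⅕) + 1/j = j/5 + 1/j = 1/j + j/5)
a(n) = n*(3 + n) (a(n) = (3 + n)*(n + 0*(2*n)) = (3 + n)*(n + 0) = (3 + n)*n = n*(3 + n))
v = -1200/1499 (v = 3/(-8 + (1/4 + (⅕)*4)*(3 + (1/4 + (⅕)*4))) = 3/(-8 + (¼ + ⅘)*(3 + (¼ + ⅘))) = 3/(-8 + 21*(3 + 21/20)/20) = 3/(-8 + (21/20)*(81/20)) = 3/(-8 + 1701/400) = 3/(-1499/400) = 3*(-400/1499) = -1200/1499 ≈ -0.80053)
(v*(-9))*U = -1200/1499*(-9)*(-10) = (10800/1499)*(-10) = -108000/1499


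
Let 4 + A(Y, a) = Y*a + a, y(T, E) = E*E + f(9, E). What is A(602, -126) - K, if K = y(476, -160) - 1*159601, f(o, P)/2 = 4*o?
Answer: 57947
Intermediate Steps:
f(o, P) = 8*o (f(o, P) = 2*(4*o) = 8*o)
y(T, E) = 72 + E² (y(T, E) = E*E + 8*9 = E² + 72 = 72 + E²)
A(Y, a) = -4 + a + Y*a (A(Y, a) = -4 + (Y*a + a) = -4 + (a + Y*a) = -4 + a + Y*a)
K = -133929 (K = (72 + (-160)²) - 1*159601 = (72 + 25600) - 159601 = 25672 - 159601 = -133929)
A(602, -126) - K = (-4 - 126 + 602*(-126)) - 1*(-133929) = (-4 - 126 - 75852) + 133929 = -75982 + 133929 = 57947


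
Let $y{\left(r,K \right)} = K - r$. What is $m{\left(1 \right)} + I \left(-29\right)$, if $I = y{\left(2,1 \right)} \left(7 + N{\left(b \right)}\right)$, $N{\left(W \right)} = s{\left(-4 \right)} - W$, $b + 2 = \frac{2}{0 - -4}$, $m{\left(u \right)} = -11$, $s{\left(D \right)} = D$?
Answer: $\frac{239}{2} \approx 119.5$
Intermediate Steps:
$b = - \frac{3}{2}$ ($b = -2 + \frac{2}{0 - -4} = -2 + \frac{2}{0 + 4} = -2 + \frac{2}{4} = -2 + 2 \cdot \frac{1}{4} = -2 + \frac{1}{2} = - \frac{3}{2} \approx -1.5$)
$N{\left(W \right)} = -4 - W$
$I = - \frac{9}{2}$ ($I = \left(1 - 2\right) \left(7 - \frac{5}{2}\right) = \left(1 - 2\right) \left(7 + \left(-4 + \frac{3}{2}\right)\right) = - (7 - \frac{5}{2}) = \left(-1\right) \frac{9}{2} = - \frac{9}{2} \approx -4.5$)
$m{\left(1 \right)} + I \left(-29\right) = -11 - - \frac{261}{2} = -11 + \frac{261}{2} = \frac{239}{2}$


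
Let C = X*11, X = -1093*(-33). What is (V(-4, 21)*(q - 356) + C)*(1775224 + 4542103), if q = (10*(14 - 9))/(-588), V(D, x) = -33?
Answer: 252907622742247/98 ≈ 2.5807e+12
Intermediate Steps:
X = 36069
C = 396759 (C = 36069*11 = 396759)
q = -25/294 (q = (10*5)*(-1/588) = 50*(-1/588) = -25/294 ≈ -0.085034)
(V(-4, 21)*(q - 356) + C)*(1775224 + 4542103) = (-33*(-25/294 - 356) + 396759)*(1775224 + 4542103) = (-33*(-104689/294) + 396759)*6317327 = (1151579/98 + 396759)*6317327 = (40033961/98)*6317327 = 252907622742247/98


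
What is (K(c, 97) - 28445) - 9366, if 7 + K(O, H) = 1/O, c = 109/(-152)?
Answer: -4122314/109 ≈ -37819.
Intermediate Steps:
c = -109/152 (c = 109*(-1/152) = -109/152 ≈ -0.71710)
K(O, H) = -7 + 1/O
(K(c, 97) - 28445) - 9366 = ((-7 + 1/(-109/152)) - 28445) - 9366 = ((-7 - 152/109) - 28445) - 9366 = (-915/109 - 28445) - 9366 = -3101420/109 - 9366 = -4122314/109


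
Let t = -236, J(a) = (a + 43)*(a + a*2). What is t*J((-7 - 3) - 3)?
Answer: 276120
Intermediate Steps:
J(a) = 3*a*(43 + a) (J(a) = (43 + a)*(a + 2*a) = (43 + a)*(3*a) = 3*a*(43 + a))
t*J((-7 - 3) - 3) = -708*((-7 - 3) - 3)*(43 + ((-7 - 3) - 3)) = -708*(-10 - 3)*(43 + (-10 - 3)) = -708*(-13)*(43 - 13) = -708*(-13)*30 = -236*(-1170) = 276120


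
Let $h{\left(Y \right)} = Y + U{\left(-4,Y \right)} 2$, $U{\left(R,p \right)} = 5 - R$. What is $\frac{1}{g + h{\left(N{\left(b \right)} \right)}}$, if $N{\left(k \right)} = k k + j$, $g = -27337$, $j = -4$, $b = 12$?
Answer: $- \frac{1}{27179} \approx -3.6793 \cdot 10^{-5}$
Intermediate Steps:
$N{\left(k \right)} = -4 + k^{2}$ ($N{\left(k \right)} = k k - 4 = k^{2} - 4 = -4 + k^{2}$)
$h{\left(Y \right)} = 18 + Y$ ($h{\left(Y \right)} = Y + \left(5 - -4\right) 2 = Y + \left(5 + 4\right) 2 = Y + 9 \cdot 2 = Y + 18 = 18 + Y$)
$\frac{1}{g + h{\left(N{\left(b \right)} \right)}} = \frac{1}{-27337 + \left(18 - \left(4 - 12^{2}\right)\right)} = \frac{1}{-27337 + \left(18 + \left(-4 + 144\right)\right)} = \frac{1}{-27337 + \left(18 + 140\right)} = \frac{1}{-27337 + 158} = \frac{1}{-27179} = - \frac{1}{27179}$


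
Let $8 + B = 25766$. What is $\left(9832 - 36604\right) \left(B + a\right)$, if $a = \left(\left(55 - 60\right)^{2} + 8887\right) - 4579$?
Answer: $-805596252$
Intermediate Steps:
$B = 25758$ ($B = -8 + 25766 = 25758$)
$a = 4333$ ($a = \left(\left(-5\right)^{2} + 8887\right) - 4579 = \left(25 + 8887\right) - 4579 = 8912 - 4579 = 4333$)
$\left(9832 - 36604\right) \left(B + a\right) = \left(9832 - 36604\right) \left(25758 + 4333\right) = \left(-26772\right) 30091 = -805596252$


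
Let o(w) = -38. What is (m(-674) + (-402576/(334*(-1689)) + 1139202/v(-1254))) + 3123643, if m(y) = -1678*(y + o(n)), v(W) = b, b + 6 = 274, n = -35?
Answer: 54460017248991/12598814 ≈ 4.3226e+6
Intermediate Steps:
b = 268 (b = -6 + 274 = 268)
v(W) = 268
m(y) = 63764 - 1678*y (m(y) = -1678*(y - 38) = -1678*(-38 + y) = 63764 - 1678*y)
(m(-674) + (-402576/(334*(-1689)) + 1139202/v(-1254))) + 3123643 = ((63764 - 1678*(-674)) + (-402576/(334*(-1689)) + 1139202/268)) + 3123643 = ((63764 + 1130972) + (-402576/(-564126) + 1139202*(1/268))) + 3123643 = (1194736 + (-402576*(-1/564126) + 569601/134)) + 3123643 = (1194736 + (67096/94021 + 569601/134)) + 3123643 = (1194736 + 53563446485/12598814) + 3123643 = 15105820089589/12598814 + 3123643 = 54460017248991/12598814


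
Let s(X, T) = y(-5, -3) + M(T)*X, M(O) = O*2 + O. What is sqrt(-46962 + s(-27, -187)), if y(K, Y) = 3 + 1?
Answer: I*sqrt(31811) ≈ 178.36*I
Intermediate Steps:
M(O) = 3*O (M(O) = 2*O + O = 3*O)
y(K, Y) = 4
s(X, T) = 4 + 3*T*X (s(X, T) = 4 + (3*T)*X = 4 + 3*T*X)
sqrt(-46962 + s(-27, -187)) = sqrt(-46962 + (4 + 3*(-187)*(-27))) = sqrt(-46962 + (4 + 15147)) = sqrt(-46962 + 15151) = sqrt(-31811) = I*sqrt(31811)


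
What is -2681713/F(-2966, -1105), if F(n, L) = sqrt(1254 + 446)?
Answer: -2681713*sqrt(17)/170 ≈ -65041.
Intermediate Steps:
F(n, L) = 10*sqrt(17) (F(n, L) = sqrt(1700) = 10*sqrt(17))
-2681713/F(-2966, -1105) = -2681713*sqrt(17)/170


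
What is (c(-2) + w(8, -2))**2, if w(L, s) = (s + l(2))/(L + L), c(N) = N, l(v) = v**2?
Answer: 225/64 ≈ 3.5156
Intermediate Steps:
w(L, s) = (4 + s)/(2*L) (w(L, s) = (s + 2**2)/(L + L) = (s + 4)/((2*L)) = (4 + s)*(1/(2*L)) = (4 + s)/(2*L))
(c(-2) + w(8, -2))**2 = (-2 + (1/2)*(4 - 2)/8)**2 = (-2 + (1/2)*(1/8)*2)**2 = (-2 + 1/8)**2 = (-15/8)**2 = 225/64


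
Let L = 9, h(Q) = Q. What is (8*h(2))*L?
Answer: 144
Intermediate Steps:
(8*h(2))*L = (8*2)*9 = 16*9 = 144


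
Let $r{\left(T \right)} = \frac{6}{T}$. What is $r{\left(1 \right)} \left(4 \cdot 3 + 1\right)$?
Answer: $78$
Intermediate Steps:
$r{\left(1 \right)} \left(4 \cdot 3 + 1\right) = \frac{6}{1} \left(4 \cdot 3 + 1\right) = 6 \cdot 1 \left(12 + 1\right) = 6 \cdot 13 = 78$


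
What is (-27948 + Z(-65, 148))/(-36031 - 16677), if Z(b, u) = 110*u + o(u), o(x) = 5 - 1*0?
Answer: 11663/52708 ≈ 0.22128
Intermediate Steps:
o(x) = 5 (o(x) = 5 + 0 = 5)
Z(b, u) = 5 + 110*u (Z(b, u) = 110*u + 5 = 5 + 110*u)
(-27948 + Z(-65, 148))/(-36031 - 16677) = (-27948 + (5 + 110*148))/(-36031 - 16677) = (-27948 + (5 + 16280))/(-52708) = (-27948 + 16285)*(-1/52708) = -11663*(-1/52708) = 11663/52708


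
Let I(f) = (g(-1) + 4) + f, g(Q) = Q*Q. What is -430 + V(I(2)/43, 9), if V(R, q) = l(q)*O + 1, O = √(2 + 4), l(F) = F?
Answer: -429 + 9*√6 ≈ -406.95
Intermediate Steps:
g(Q) = Q²
I(f) = 5 + f (I(f) = ((-1)² + 4) + f = (1 + 4) + f = 5 + f)
O = √6 ≈ 2.4495
V(R, q) = 1 + q*√6 (V(R, q) = q*√6 + 1 = 1 + q*√6)
-430 + V(I(2)/43, 9) = -430 + (1 + 9*√6) = -429 + 9*√6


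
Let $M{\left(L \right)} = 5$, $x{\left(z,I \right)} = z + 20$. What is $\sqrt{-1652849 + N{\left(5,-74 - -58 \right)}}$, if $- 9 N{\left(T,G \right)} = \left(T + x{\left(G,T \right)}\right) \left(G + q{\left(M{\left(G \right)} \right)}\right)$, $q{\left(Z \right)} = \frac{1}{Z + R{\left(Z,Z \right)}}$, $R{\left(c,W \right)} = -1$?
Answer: $\frac{i \sqrt{6611333}}{2} \approx 1285.6 i$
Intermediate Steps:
$x{\left(z,I \right)} = 20 + z$
$q{\left(Z \right)} = \frac{1}{-1 + Z}$ ($q{\left(Z \right)} = \frac{1}{Z - 1} = \frac{1}{-1 + Z}$)
$N{\left(T,G \right)} = - \frac{\left(\frac{1}{4} + G\right) \left(20 + G + T\right)}{9}$ ($N{\left(T,G \right)} = - \frac{\left(T + \left(20 + G\right)\right) \left(G + \frac{1}{-1 + 5}\right)}{9} = - \frac{\left(20 + G + T\right) \left(G + \frac{1}{4}\right)}{9} = - \frac{\left(20 + G + T\right) \left(\frac{1}{4} + G\right)}{9} = - \frac{\left(\frac{1}{4} + G\right) \left(20 + G + T\right)}{9}$)
$\sqrt{-1652849 + N{\left(5,-74 - -58 \right)}} = \sqrt{-1652849 - \left(\frac{25}{36} + \frac{-74 - -58}{36} + \frac{1}{9} \left(-74 - -58\right) 5 + \frac{\left(-74 - -58\right) \left(20 - 16\right)}{9}\right)} = \sqrt{-1652849 - \left(\frac{25}{36} + \frac{-74 + 58}{36} + \frac{1}{9} \left(-74 + 58\right) 5 + \frac{\left(-74 + 58\right) \left(20 + \left(-74 + 58\right)\right)}{9}\right)} = \sqrt{-1652849 - \left(\frac{1}{4} - \frac{80}{9} - \frac{16 \left(20 - 16\right)}{9}\right)} = \sqrt{-1652849 - \left(- \frac{311}{36} - \frac{64}{9}\right)} = \sqrt{-1652849 + \left(- \frac{5}{9} + \frac{4}{9} - \frac{5}{36} + \frac{80}{9} + \frac{64}{9}\right)} = \sqrt{-1652849 + \frac{63}{4}} = \sqrt{- \frac{6611333}{4}} = \frac{i \sqrt{6611333}}{2}$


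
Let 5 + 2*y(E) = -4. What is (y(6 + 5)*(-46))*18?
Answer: 3726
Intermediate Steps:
y(E) = -9/2 (y(E) = -5/2 + (1/2)*(-4) = -5/2 - 2 = -9/2)
(y(6 + 5)*(-46))*18 = -9/2*(-46)*18 = 207*18 = 3726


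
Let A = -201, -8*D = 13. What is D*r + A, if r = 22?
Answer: -947/4 ≈ -236.75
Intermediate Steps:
D = -13/8 (D = -⅛*13 = -13/8 ≈ -1.6250)
D*r + A = -13/8*22 - 201 = -143/4 - 201 = -947/4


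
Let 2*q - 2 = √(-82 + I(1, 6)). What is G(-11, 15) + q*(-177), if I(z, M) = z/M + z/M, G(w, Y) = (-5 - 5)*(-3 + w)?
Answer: -37 - 413*I*√15/2 ≈ -37.0 - 799.77*I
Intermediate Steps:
G(w, Y) = 30 - 10*w (G(w, Y) = -10*(-3 + w) = 30 - 10*w)
I(z, M) = 2*z/M
q = 1 + 7*I*√15/6 (q = 1 + √(-82 + 2*1/6)/2 = 1 + √(-82 + 2*1*(⅙))/2 = 1 + √(-82 + ⅓)/2 = 1 + √(-245/3)/2 = 1 + (7*I*√15/3)/2 = 1 + 7*I*√15/6 ≈ 1.0 + 4.5185*I)
G(-11, 15) + q*(-177) = (30 - 10*(-11)) + (1 + 7*I*√15/6)*(-177) = (30 + 110) + (-177 - 413*I*√15/2) = 140 + (-177 - 413*I*√15/2) = -37 - 413*I*√15/2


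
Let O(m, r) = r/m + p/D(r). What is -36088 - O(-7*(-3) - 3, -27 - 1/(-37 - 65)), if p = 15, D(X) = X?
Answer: -182396696615/5054508 ≈ -36086.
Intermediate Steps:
O(m, r) = 15/r + r/m (O(m, r) = r/m + 15/r = 15/r + r/m)
-36088 - O(-7*(-3) - 3, -27 - 1/(-37 - 65)) = -36088 - (15/(-27 - 1/(-37 - 65)) + (-27 - 1/(-37 - 65))/(-7*(-3) - 3)) = -36088 - (15/(-27 - 1/(-102)) + (-27 - 1/(-102))/(21 - 3)) = -36088 - (15/(-27 - 1*(-1/102)) + (-27 - 1*(-1/102))/18) = -36088 - (15/(-27 + 1/102) + (-27 + 1/102)*(1/18)) = -36088 - (15/(-2753/102) - 2753/102*1/18) = -36088 - (15*(-102/2753) - 2753/1836) = -36088 - (-1530/2753 - 2753/1836) = -36088 - 1*(-10388089/5054508) = -36088 + 10388089/5054508 = -182396696615/5054508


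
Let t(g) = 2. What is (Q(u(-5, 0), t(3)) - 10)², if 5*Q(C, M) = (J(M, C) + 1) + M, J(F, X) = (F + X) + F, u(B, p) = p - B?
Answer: 1444/25 ≈ 57.760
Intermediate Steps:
J(F, X) = X + 2*F
Q(C, M) = ⅕ + C/5 + 3*M/5 (Q(C, M) = (((C + 2*M) + 1) + M)/5 = ((1 + C + 2*M) + M)/5 = (1 + C + 3*M)/5 = ⅕ + C/5 + 3*M/5)
(Q(u(-5, 0), t(3)) - 10)² = ((⅕ + (0 - 1*(-5))/5 + (⅗)*2) - 10)² = ((⅕ + (0 + 5)/5 + 6/5) - 10)² = ((⅕ + (⅕)*5 + 6/5) - 10)² = ((⅕ + 1 + 6/5) - 10)² = (12/5 - 10)² = (-38/5)² = 1444/25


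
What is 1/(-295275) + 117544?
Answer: 34707804599/295275 ≈ 1.1754e+5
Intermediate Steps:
1/(-295275) + 117544 = -1/295275 + 117544 = 34707804599/295275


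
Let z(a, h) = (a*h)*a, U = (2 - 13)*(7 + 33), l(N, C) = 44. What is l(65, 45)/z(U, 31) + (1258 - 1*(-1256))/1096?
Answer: 42863837/18686800 ≈ 2.2938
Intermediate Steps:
U = -440 (U = -11*40 = -440)
z(a, h) = h*a²
l(65, 45)/z(U, 31) + (1258 - 1*(-1256))/1096 = 44/((31*(-440)²)) + (1258 - 1*(-1256))/1096 = 44/((31*193600)) + (1258 + 1256)*(1/1096) = 44/6001600 + 2514*(1/1096) = 44*(1/6001600) + 1257/548 = 1/136400 + 1257/548 = 42863837/18686800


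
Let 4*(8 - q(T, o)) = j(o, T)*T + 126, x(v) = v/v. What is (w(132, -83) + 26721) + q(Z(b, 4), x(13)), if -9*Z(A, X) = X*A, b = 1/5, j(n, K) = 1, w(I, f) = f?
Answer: 2395307/90 ≈ 26615.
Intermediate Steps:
b = 1/5 ≈ 0.20000
Z(A, X) = -A*X/9 (Z(A, X) = -X*A/9 = -A*X/9)
x(v) = 1
q(T, o) = -47/2 - T/4 (q(T, o) = 8 - (1*T + 126)/4 = 8 - (T + 126)/4 = 8 - (126 + T)/4 = 8 + (-63/2 - T/4) = -47/2 - T/4)
(w(132, -83) + 26721) + q(Z(b, 4), x(13)) = (-83 + 26721) + (-47/2 - (-1)*4/(36*5)) = 26638 + (-47/2 - 1/4*(-4/45)) = 26638 + (-47/2 + 1/45) = 26638 - 2113/90 = 2395307/90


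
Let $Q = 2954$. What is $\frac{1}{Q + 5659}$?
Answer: $\frac{1}{8613} \approx 0.0001161$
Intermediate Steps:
$\frac{1}{Q + 5659} = \frac{1}{2954 + 5659} = \frac{1}{8613}$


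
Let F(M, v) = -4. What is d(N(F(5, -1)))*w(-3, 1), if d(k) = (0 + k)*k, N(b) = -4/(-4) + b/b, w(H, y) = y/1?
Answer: 4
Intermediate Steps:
w(H, y) = y (w(H, y) = y*1 = y)
N(b) = 2 (N(b) = -4*(-¼) + 1 = 1 + 1 = 2)
d(k) = k² (d(k) = k*k = k²)
d(N(F(5, -1)))*w(-3, 1) = 2²*1 = 4*1 = 4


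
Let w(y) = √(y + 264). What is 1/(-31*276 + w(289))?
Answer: -8556/73204583 - √553/73204583 ≈ -0.00011720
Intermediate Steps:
w(y) = √(264 + y)
1/(-31*276 + w(289)) = 1/(-31*276 + √(264 + 289)) = 1/(-8556 + √553)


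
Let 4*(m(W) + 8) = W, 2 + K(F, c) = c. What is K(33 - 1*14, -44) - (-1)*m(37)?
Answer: -179/4 ≈ -44.750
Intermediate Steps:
K(F, c) = -2 + c
m(W) = -8 + W/4
K(33 - 1*14, -44) - (-1)*m(37) = (-2 - 44) - (-1)*(-8 + (1/4)*37) = -46 - (-1)*(-8 + 37/4) = -46 - (-1)*5/4 = -46 - 1*(-5/4) = -46 + 5/4 = -179/4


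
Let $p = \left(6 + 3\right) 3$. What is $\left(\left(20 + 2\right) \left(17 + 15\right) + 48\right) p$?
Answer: $20304$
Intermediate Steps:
$p = 27$ ($p = 9 \cdot 3 = 27$)
$\left(\left(20 + 2\right) \left(17 + 15\right) + 48\right) p = \left(\left(20 + 2\right) \left(17 + 15\right) + 48\right) 27 = \left(22 \cdot 32 + 48\right) 27 = \left(704 + 48\right) 27 = 752 \cdot 27 = 20304$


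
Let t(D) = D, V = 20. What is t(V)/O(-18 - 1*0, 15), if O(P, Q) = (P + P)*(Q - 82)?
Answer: 5/603 ≈ 0.0082919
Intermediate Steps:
O(P, Q) = 2*P*(-82 + Q) (O(P, Q) = (2*P)*(-82 + Q) = 2*P*(-82 + Q))
t(V)/O(-18 - 1*0, 15) = 20/((2*(-18 - 1*0)*(-82 + 15))) = 20/((2*(-18 + 0)*(-67))) = 20/((2*(-18)*(-67))) = 20/2412 = 20*(1/2412) = 5/603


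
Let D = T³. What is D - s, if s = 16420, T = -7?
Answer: -16763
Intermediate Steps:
D = -343 (D = (-7)³ = -343)
D - s = -343 - 1*16420 = -343 - 16420 = -16763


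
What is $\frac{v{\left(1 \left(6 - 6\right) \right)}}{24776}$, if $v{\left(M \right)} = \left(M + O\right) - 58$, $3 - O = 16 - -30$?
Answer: $- \frac{101}{24776} \approx -0.0040765$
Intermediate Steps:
$O = -43$ ($O = 3 - \left(16 - -30\right) = 3 - \left(16 + 30\right) = 3 - 46 = -43$)
$v{\left(M \right)} = -101 + M$ ($v{\left(M \right)} = \left(M - 43\right) - 58 = \left(-43 + M\right) - 58 = -101 + M$)
$\frac{v{\left(1 \left(6 - 6\right) \right)}}{24776} = \frac{-101 + 1 \left(6 - 6\right)}{24776} = \left(-101 + 1 \cdot 0\right) \frac{1}{24776} = \left(-101 + 0\right) \frac{1}{24776} = \left(-101\right) \frac{1}{24776} = - \frac{101}{24776}$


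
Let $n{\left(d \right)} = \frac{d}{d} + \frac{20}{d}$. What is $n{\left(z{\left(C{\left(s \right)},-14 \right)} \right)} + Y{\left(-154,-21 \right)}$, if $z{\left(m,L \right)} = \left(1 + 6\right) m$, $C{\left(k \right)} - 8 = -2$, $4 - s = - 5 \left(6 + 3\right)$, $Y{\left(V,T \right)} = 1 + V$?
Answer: $- \frac{3182}{21} \approx -151.52$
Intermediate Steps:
$s = 49$ ($s = 4 - - 5 \left(6 + 3\right) = 4 - \left(-5\right) 9 = 4 - -45 = 4 + 45 = 49$)
$C{\left(k \right)} = 6$ ($C{\left(k \right)} = 8 - 2 = 6$)
$z{\left(m,L \right)} = 7 m$
$n{\left(d \right)} = 1 + \frac{20}{d}$
$n{\left(z{\left(C{\left(s \right)},-14 \right)} \right)} + Y{\left(-154,-21 \right)} = \frac{20 + 7 \cdot 6}{7 \cdot 6} + \left(1 - 154\right) = \frac{20 + 42}{42} - 153 = \frac{1}{42} \cdot 62 - 153 = \frac{31}{21} - 153 = - \frac{3182}{21}$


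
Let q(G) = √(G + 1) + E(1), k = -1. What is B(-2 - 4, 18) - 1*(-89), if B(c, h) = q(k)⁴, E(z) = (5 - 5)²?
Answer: 89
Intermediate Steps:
E(z) = 0 (E(z) = 0² = 0)
q(G) = √(1 + G) (q(G) = √(G + 1) + 0 = √(1 + G) + 0 = √(1 + G))
B(c, h) = 0 (B(c, h) = (√(1 - 1))⁴ = (√0)⁴ = 0⁴ = 0)
B(-2 - 4, 18) - 1*(-89) = 0 - 1*(-89) = 0 + 89 = 89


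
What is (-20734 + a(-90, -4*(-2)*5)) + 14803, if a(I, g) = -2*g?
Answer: -6011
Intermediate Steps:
(-20734 + a(-90, -4*(-2)*5)) + 14803 = (-20734 - 2*(-4*(-2))*5) + 14803 = (-20734 - 16*5) + 14803 = (-20734 - 2*40) + 14803 = (-20734 - 80) + 14803 = -20814 + 14803 = -6011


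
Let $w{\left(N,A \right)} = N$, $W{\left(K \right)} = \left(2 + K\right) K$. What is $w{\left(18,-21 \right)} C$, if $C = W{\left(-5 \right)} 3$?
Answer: $810$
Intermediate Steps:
$W{\left(K \right)} = K \left(2 + K\right)$
$C = 45$ ($C = - 5 \left(2 - 5\right) 3 = \left(-5\right) \left(-3\right) 3 = 15 \cdot 3 = 45$)
$w{\left(18,-21 \right)} C = 18 \cdot 45 = 810$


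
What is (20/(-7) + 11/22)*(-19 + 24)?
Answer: -165/14 ≈ -11.786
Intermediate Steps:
(20/(-7) + 11/22)*(-19 + 24) = (20*(-⅐) + 11*(1/22))*5 = (-20/7 + ½)*5 = -33/14*5 = -165/14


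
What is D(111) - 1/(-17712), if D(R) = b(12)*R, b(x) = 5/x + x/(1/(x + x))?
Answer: 567036397/17712 ≈ 32014.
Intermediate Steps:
b(x) = 2*x**2 + 5/x (b(x) = 5/x + x/(1/(2*x)) = 5/x + x/((1/(2*x))) = 5/x + x*(2*x) = 5/x + 2*x**2 = 2*x**2 + 5/x)
D(R) = 3461*R/12 (D(R) = ((5 + 2*12**3)/12)*R = ((5 + 2*1728)/12)*R = ((5 + 3456)/12)*R = ((1/12)*3461)*R = 3461*R/12)
D(111) - 1/(-17712) = (3461/12)*111 - 1/(-17712) = 128057/4 - 1*(-1/17712) = 128057/4 + 1/17712 = 567036397/17712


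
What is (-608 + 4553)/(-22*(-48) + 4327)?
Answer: 3945/5383 ≈ 0.73286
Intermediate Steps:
(-608 + 4553)/(-22*(-48) + 4327) = 3945/(1056 + 4327) = 3945/5383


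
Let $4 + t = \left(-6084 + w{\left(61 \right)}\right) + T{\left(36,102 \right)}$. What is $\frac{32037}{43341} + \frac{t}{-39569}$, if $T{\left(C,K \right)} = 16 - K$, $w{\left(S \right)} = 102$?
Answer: $\frac{510279535}{571653343} \approx 0.89264$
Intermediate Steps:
$t = -6072$ ($t = -4 + \left(\left(-6084 + 102\right) + \left(16 - 102\right)\right) = -4 + \left(-5982 + \left(16 - 102\right)\right) = -4 - 6068 = -6072$)
$\frac{32037}{43341} + \frac{t}{-39569} = \frac{32037}{43341} - \frac{6072}{-39569} = 32037 \cdot \frac{1}{43341} - - \frac{6072}{39569} = \frac{10679}{14447} + \frac{6072}{39569} = \frac{510279535}{571653343}$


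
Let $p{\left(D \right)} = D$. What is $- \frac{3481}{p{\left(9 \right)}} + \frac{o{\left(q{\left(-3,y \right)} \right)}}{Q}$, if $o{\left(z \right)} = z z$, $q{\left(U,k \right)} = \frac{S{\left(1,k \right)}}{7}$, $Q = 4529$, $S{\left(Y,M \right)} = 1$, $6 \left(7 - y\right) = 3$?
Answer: $- \frac{772506992}{1997289} \approx -386.78$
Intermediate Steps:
$y = \frac{13}{2}$ ($y = 7 - \frac{1}{2} = \frac{13}{2} \approx 6.5$)
$q{\left(U,k \right)} = \frac{1}{7}$ ($q{\left(U,k \right)} = 1 \cdot \frac{1}{7} = \frac{1}{7}$)
$o{\left(z \right)} = z^{2}$
$- \frac{3481}{p{\left(9 \right)}} + \frac{o{\left(q{\left(-3,y \right)} \right)}}{Q} = - \frac{3481}{9} + \frac{1}{49 \cdot 4529} = \left(-3481\right) \frac{1}{9} + \frac{1}{49} \cdot \frac{1}{4529} = - \frac{3481}{9} + \frac{1}{221921} = - \frac{772506992}{1997289}$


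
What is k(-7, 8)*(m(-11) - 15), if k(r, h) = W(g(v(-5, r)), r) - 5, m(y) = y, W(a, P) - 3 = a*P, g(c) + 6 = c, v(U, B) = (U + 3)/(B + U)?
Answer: -3029/3 ≈ -1009.7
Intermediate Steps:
v(U, B) = (3 + U)/(B + U)
g(c) = -6 + c
W(a, P) = 3 + P*a (W(a, P) = 3 + a*P = 3 + P*a)
k(r, h) = -2 + r*(-6 - 2/(-5 + r)) (k(r, h) = (3 + r*(-6 + (3 - 5)/(r - 5))) - 5 = (3 + r*(-6 - 2/(-5 + r))) - 5 = -2 + r*(-6 - 2/(-5 + r)))
k(-7, 8)*(m(-11) - 15) = (2*(5 - 3*(-7)² + 13*(-7))/(-5 - 7))*(-11 - 15) = (2*(5 - 3*49 - 91)/(-12))*(-26) = (2*(-1/12)*(5 - 147 - 91))*(-26) = (2*(-1/12)*(-233))*(-26) = (233/6)*(-26) = -3029/3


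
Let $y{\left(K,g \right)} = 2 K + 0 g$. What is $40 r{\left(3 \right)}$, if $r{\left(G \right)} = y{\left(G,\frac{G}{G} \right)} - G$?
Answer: $120$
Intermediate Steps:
$y{\left(K,g \right)} = 2 K$ ($y{\left(K,g \right)} = 2 K + 0 = 2 K$)
$r{\left(G \right)} = G$ ($r{\left(G \right)} = 2 G - G = G$)
$40 r{\left(3 \right)} = 40 \cdot 3 = 120$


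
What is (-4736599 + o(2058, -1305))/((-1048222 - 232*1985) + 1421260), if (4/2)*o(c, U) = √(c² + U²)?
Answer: 4736599/87482 - 3*√659821/174964 ≈ 54.130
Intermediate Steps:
o(c, U) = √(U² + c²)/2 (o(c, U) = √(c² + U²)/2 = √(U² + c²)/2)
(-4736599 + o(2058, -1305))/((-1048222 - 232*1985) + 1421260) = (-4736599 + √((-1305)² + 2058²)/2)/((-1048222 - 232*1985) + 1421260) = (-4736599 + √(1703025 + 4235364)/2)/((-1048222 - 1*460520) + 1421260) = (-4736599 + √5938389/2)/((-1048222 - 460520) + 1421260) = (-4736599 + (3*√659821)/2)/(-1508742 + 1421260) = (-4736599 + 3*√659821/2)/(-87482) = (-4736599 + 3*√659821/2)*(-1/87482) = 4736599/87482 - 3*√659821/174964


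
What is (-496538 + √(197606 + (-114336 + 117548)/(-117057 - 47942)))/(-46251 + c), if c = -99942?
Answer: 496538/146193 - √5379757610240818/24121698807 ≈ 3.3934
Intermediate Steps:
(-496538 + √(197606 + (-114336 + 117548)/(-117057 - 47942)))/(-46251 + c) = (-496538 + √(197606 + (-114336 + 117548)/(-117057 - 47942)))/(-46251 - 99942) = (-496538 + √(197606 + 3212/(-164999)))/(-146193) = (-496538 + √(197606 + 3212*(-1/164999)))*(-1/146193) = (-496538 + √(197606 - 3212/164999))*(-1/146193) = (-496538 + √(32604789182/164999))*(-1/146193) = (-496538 + √5379757610240818/164999)*(-1/146193) = 496538/146193 - √5379757610240818/24121698807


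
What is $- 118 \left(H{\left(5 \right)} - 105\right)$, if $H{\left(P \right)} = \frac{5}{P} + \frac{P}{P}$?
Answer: $12154$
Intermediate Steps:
$H{\left(P \right)} = 1 + \frac{5}{P}$ ($H{\left(P \right)} = \frac{5}{P} + 1 = 1 + \frac{5}{P}$)
$- 118 \left(H{\left(5 \right)} - 105\right) = - 118 \left(\frac{5 + 5}{5} - 105\right) = - 118 \left(\frac{1}{5} \cdot 10 - 105\right) = - 118 \left(2 - 105\right) = \left(-118\right) \left(-103\right) = 12154$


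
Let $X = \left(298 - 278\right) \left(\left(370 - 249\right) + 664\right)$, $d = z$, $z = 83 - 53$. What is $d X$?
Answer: $471000$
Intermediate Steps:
$z = 30$ ($z = 83 - 53 = 30$)
$d = 30$
$X = 15700$ ($X = 20 \left(121 + 664\right) = 20 \cdot 785 = 15700$)
$d X = 30 \cdot 15700 = 471000$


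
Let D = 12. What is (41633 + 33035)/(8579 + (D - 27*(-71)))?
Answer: 18667/2627 ≈ 7.1058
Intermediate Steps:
(41633 + 33035)/(8579 + (D - 27*(-71))) = (41633 + 33035)/(8579 + (12 - 27*(-71))) = 74668/(8579 + (12 + 1917)) = 74668/(8579 + 1929) = 74668/10508 = 74668*(1/10508) = 18667/2627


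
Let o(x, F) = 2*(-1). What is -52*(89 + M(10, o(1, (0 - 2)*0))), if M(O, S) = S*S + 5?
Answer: -5096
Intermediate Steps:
o(x, F) = -2
M(O, S) = 5 + S² (M(O, S) = S² + 5 = 5 + S²)
-52*(89 + M(10, o(1, (0 - 2)*0))) = -52*(89 + (5 + (-2)²)) = -52*(89 + (5 + 4)) = -52*(89 + 9) = -52*98 = -5096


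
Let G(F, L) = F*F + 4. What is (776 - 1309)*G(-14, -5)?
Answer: -106600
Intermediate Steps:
G(F, L) = 4 + F² (G(F, L) = F² + 4 = 4 + F²)
(776 - 1309)*G(-14, -5) = (776 - 1309)*(4 + (-14)²) = -533*(4 + 196) = -533*200 = -106600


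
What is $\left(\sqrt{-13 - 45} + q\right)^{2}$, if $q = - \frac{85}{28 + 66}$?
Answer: $\frac{\left(85 - 94 i \sqrt{58}\right)^{2}}{8836} \approx -57.182 - 13.773 i$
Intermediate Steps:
$q = - \frac{85}{94} \approx -0.90425$
$\left(\sqrt{-13 - 45} + q\right)^{2} = \left(\sqrt{-13 - 45} - \frac{85}{94}\right)^{2} = \left(\sqrt{-58} - \frac{85}{94}\right)^{2} = \left(i \sqrt{58} - \frac{85}{94}\right)^{2} = \left(- \frac{85}{94} + i \sqrt{58}\right)^{2}$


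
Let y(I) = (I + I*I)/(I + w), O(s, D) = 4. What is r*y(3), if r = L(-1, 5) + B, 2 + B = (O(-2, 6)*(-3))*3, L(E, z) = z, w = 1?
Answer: -99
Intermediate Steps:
B = -38 (B = -2 + (4*(-3))*3 = -2 - 12*3 = -2 - 36 = -38)
y(I) = (I + I²)/(1 + I) (y(I) = (I + I*I)/(I + 1) = (I + I²)/(1 + I))
r = -33 (r = 5 - 38 = -33)
r*y(3) = -33*3 = -99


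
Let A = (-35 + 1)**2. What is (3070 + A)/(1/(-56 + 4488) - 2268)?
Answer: -18729632/10051775 ≈ -1.8633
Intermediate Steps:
A = 1156 (A = (-34)**2 = 1156)
(3070 + A)/(1/(-56 + 4488) - 2268) = (3070 + 1156)/(1/(-56 + 4488) - 2268) = 4226/(1/4432 - 2268) = 4226/(-10051775/4432) = 4226*(-4432/10051775) = -18729632/10051775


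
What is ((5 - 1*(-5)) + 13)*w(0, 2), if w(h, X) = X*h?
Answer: 0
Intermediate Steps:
((5 - 1*(-5)) + 13)*w(0, 2) = ((5 - 1*(-5)) + 13)*(2*0) = ((5 + 5) + 13)*0 = (10 + 13)*0 = 23*0 = 0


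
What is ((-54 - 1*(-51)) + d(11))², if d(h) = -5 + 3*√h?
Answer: 163 - 48*√11 ≈ 3.8020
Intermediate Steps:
((-54 - 1*(-51)) + d(11))² = ((-54 - 1*(-51)) + (-5 + 3*√11))² = ((-54 + 51) + (-5 + 3*√11))² = (-3 + (-5 + 3*√11))² = (-8 + 3*√11)²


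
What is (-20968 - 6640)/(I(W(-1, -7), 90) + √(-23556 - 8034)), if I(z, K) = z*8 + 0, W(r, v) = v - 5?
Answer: 441728/6801 + 13804*I*√390/2267 ≈ 64.95 + 120.25*I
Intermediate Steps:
W(r, v) = -5 + v
I(z, K) = 8*z (I(z, K) = 8*z + 0 = 8*z)
(-20968 - 6640)/(I(W(-1, -7), 90) + √(-23556 - 8034)) = (-20968 - 6640)/(8*(-5 - 7) + √(-23556 - 8034)) = -27608/(8*(-12) + √(-31590)) = -27608/(-96 + 9*I*√390)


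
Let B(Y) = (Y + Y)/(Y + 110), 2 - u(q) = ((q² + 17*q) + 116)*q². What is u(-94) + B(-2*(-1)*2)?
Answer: -3703856690/57 ≈ -6.4980e+7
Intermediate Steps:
u(q) = 2 - q²*(116 + q² + 17*q) (u(q) = 2 - ((q² + 17*q) + 116)*q² = 2 - (116 + q² + 17*q)*q² = 2 - q²*(116 + q² + 17*q))
B(Y) = 2*Y/(110 + Y) (B(Y) = (2*Y)/(110 + Y) = 2*Y/(110 + Y))
u(-94) + B(-2*(-1)*2) = (2 - 1*(-94)⁴ - 116*(-94)² - 17*(-94)³) + 2*(-2*(-1)*2)/(110 - 2*(-1)*2) = (2 - 1*78074896 - 116*8836 - 17*(-830584)) + 2*(2*2)/(110 + 2*2) = (2 - 78074896 - 1024976 + 14119928) + 2*4/(110 + 4) = -64979942 + 2*4/114 = -64979942 + 2*4*(1/114) = -64979942 + 4/57 = -3703856690/57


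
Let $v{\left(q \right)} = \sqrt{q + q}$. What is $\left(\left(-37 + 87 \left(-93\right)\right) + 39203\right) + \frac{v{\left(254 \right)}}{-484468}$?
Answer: $31075 - \frac{\sqrt{127}}{242234} \approx 31075.0$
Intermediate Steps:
$v{\left(q \right)} = \sqrt{2} \sqrt{q}$ ($v{\left(q \right)} = \sqrt{2 q} = \sqrt{2} \sqrt{q}$)
$\left(\left(-37 + 87 \left(-93\right)\right) + 39203\right) + \frac{v{\left(254 \right)}}{-484468} = \left(\left(-37 + 87 \left(-93\right)\right) + 39203\right) + \frac{\sqrt{2} \sqrt{254}}{-484468} = \left(\left(-37 - 8091\right) + 39203\right) + 2 \sqrt{127} \left(- \frac{1}{484468}\right) = \left(-8128 + 39203\right) - \frac{\sqrt{127}}{242234} = 31075 - \frac{\sqrt{127}}{242234}$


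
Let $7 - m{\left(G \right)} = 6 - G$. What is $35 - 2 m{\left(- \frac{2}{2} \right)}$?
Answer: $35$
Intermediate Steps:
$m{\left(G \right)} = 1 + G$ ($m{\left(G \right)} = 7 - \left(6 - G\right) = 7 + \left(-6 + G\right) = 1 + G$)
$35 - 2 m{\left(- \frac{2}{2} \right)} = 35 - 2 \left(1 - \frac{2}{2}\right) = 35 - 2 \left(1 - 1\right) = 35 - 0 = 35 + 0 = 35$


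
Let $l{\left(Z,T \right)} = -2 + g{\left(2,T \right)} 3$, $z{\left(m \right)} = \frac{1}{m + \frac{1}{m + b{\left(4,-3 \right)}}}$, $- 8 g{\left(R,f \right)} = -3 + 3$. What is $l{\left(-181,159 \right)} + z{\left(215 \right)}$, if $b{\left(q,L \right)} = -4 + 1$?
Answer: $- \frac{90950}{45581} \approx -1.9953$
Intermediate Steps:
$b{\left(q,L \right)} = -3$
$g{\left(R,f \right)} = 0$ ($g{\left(R,f \right)} = - \frac{-3 + 3}{8} = \left(- \frac{1}{8}\right) 0 = 0$)
$z{\left(m \right)} = \frac{1}{m + \frac{1}{-3 + m}}$ ($z{\left(m \right)} = \frac{1}{m + \frac{1}{m - 3}} = \frac{1}{m + \frac{1}{-3 + m}}$)
$l{\left(Z,T \right)} = -2$ ($l{\left(Z,T \right)} = -2 + 0 \cdot 3 = -2 + 0 = -2$)
$l{\left(-181,159 \right)} + z{\left(215 \right)} = -2 + \frac{-3 + 215}{1 + 215^{2} - 645} = -2 + \frac{1}{1 + 46225 - 645} \cdot 212 = -2 + \frac{1}{45581} \cdot 212 = -2 + \frac{212}{45581} = - \frac{90950}{45581}$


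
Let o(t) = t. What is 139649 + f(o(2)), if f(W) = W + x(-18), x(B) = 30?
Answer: 139681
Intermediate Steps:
f(W) = 30 + W (f(W) = W + 30 = 30 + W)
139649 + f(o(2)) = 139649 + (30 + 2) = 139649 + 32 = 139681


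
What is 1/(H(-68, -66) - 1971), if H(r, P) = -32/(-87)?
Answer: -87/171445 ≈ -0.00050745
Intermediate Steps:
H(r, P) = 32/87 (H(r, P) = -32*(-1/87) = 32/87)
1/(H(-68, -66) - 1971) = 1/(32/87 - 1971) = 1/(-171445/87) = -87/171445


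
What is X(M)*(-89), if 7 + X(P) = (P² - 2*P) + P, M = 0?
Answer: 623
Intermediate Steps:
X(P) = -7 + P² - P (X(P) = -7 + ((P² - 2*P) + P) = -7 + (P² - P) = -7 + P² - P)
X(M)*(-89) = (-7 + 0² - 1*0)*(-89) = (-7 + 0 + 0)*(-89) = -7*(-89) = 623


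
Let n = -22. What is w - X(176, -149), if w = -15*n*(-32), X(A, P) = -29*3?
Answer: -10473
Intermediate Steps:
X(A, P) = -87
w = -10560 (w = -15*(-22)*(-32) = 330*(-32) = -10560)
w - X(176, -149) = -10560 - 1*(-87) = -10560 + 87 = -10473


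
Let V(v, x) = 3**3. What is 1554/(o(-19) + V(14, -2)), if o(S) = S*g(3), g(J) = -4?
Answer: 1554/103 ≈ 15.087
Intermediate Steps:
V(v, x) = 27
o(S) = -4*S (o(S) = S*(-4) = -4*S)
1554/(o(-19) + V(14, -2)) = 1554/(-4*(-19) + 27) = 1554/(76 + 27) = 1554/103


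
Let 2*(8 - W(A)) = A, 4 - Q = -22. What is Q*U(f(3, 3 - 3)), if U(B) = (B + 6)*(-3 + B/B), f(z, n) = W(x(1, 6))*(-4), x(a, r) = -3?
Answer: 1664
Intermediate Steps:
Q = 26 (Q = 4 - 1*(-22) = 4 + 22 = 26)
W(A) = 8 - A/2
f(z, n) = -38 (f(z, n) = (8 - 1/2*(-3))*(-4) = (8 + 3/2)*(-4) = (19/2)*(-4) = -38)
U(B) = -12 - 2*B (U(B) = (6 + B)*(-3 + 1) = (6 + B)*(-2) = -12 - 2*B)
Q*U(f(3, 3 - 3)) = 26*(-12 - 2*(-38)) = 26*(-12 + 76) = 26*64 = 1664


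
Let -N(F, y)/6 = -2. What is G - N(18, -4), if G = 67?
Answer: 55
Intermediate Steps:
N(F, y) = 12 (N(F, y) = -6*(-2) = 12)
G - N(18, -4) = 67 - 1*12 = 67 - 12 = 55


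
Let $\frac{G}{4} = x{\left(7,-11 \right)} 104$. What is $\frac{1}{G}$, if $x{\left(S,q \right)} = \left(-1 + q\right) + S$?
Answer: $- \frac{1}{2080} \approx -0.00048077$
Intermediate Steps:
$x{\left(S,q \right)} = -1 + S + q$
$G = -2080$ ($G = 4 \left(-1 + 7 - 11\right) 104 = 4 \left(\left(-5\right) 104\right) = 4 \left(-520\right) = -2080$)
$\frac{1}{G} = \frac{1}{-2080} = - \frac{1}{2080}$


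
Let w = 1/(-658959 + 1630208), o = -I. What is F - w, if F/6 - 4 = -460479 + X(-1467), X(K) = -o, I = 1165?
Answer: -2676626269141/971249 ≈ -2.7559e+6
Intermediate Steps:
o = -1165 (o = -1*1165 = -1165)
X(K) = 1165 (X(K) = -1*(-1165) = 1165)
F = -2755860 (F = 24 + 6*(-460479 + 1165) = 24 + 6*(-459314) = 24 - 2755884 = -2755860)
w = 1/971249 ≈ 1.0296e-6
F - w = -2755860 - 1*1/971249 = -2755860 - 1/971249 = -2676626269141/971249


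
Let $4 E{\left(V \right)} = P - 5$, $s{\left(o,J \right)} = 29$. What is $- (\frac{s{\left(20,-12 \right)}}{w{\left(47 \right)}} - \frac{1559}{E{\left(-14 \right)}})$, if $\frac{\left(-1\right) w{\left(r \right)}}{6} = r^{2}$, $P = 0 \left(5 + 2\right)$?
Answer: $- \frac{82651799}{66270} \approx -1247.2$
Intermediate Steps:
$P = 0$ ($P = 0 \cdot 7 = 0$)
$E{\left(V \right)} = - \frac{5}{4}$ ($E{\left(V \right)} = \frac{0 - 5}{4} = \frac{1}{4} \left(-5\right) = - \frac{5}{4}$)
$w{\left(r \right)} = - 6 r^{2}$
$- (\frac{s{\left(20,-12 \right)}}{w{\left(47 \right)}} - \frac{1559}{E{\left(-14 \right)}}) = - (\frac{29}{\left(-6\right) 47^{2}} - \frac{1559}{- \frac{5}{4}}) = - (\frac{29}{\left(-6\right) 2209} - - \frac{6236}{5}) = - (\frac{29}{-13254} + \frac{6236}{5}) = - (29 \left(- \frac{1}{13254}\right) + \frac{6236}{5}) = - (- \frac{29}{13254} + \frac{6236}{5}) = \left(-1\right) \frac{82651799}{66270} = - \frac{82651799}{66270}$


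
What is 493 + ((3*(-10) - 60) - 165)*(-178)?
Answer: 45883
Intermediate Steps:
493 + ((3*(-10) - 60) - 165)*(-178) = 493 + ((-30 - 60) - 165)*(-178) = 493 + (-90 - 165)*(-178) = 493 - 255*(-178) = 493 + 45390 = 45883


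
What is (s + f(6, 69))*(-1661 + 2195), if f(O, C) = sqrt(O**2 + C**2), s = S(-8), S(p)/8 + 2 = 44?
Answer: 179424 + 1602*sqrt(533) ≈ 2.1641e+5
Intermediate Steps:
S(p) = 336 (S(p) = -16 + 8*44 = -16 + 352 = 336)
s = 336
f(O, C) = sqrt(C**2 + O**2)
(s + f(6, 69))*(-1661 + 2195) = (336 + sqrt(69**2 + 6**2))*(-1661 + 2195) = (336 + sqrt(4761 + 36))*534 = (336 + sqrt(4797))*534 = (336 + 3*sqrt(533))*534 = 179424 + 1602*sqrt(533)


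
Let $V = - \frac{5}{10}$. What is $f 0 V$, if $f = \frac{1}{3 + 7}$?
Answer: $0$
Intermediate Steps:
$f = \frac{1}{10} \approx 0.1$
$V = - \frac{1}{2}$ ($V = \left(-5\right) \frac{1}{10} = - \frac{1}{2} \approx -0.5$)
$f 0 V = \frac{1}{10} \cdot 0 \left(- \frac{1}{2}\right) = 0 \left(- \frac{1}{2}\right) = 0$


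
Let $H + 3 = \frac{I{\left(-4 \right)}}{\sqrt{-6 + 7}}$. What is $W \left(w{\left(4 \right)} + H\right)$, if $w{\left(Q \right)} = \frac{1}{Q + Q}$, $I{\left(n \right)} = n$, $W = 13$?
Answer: $- \frac{715}{8} \approx -89.375$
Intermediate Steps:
$w{\left(Q \right)} = \frac{1}{2 Q}$
$H = -7$ ($H = -3 - \frac{4}{\sqrt{-6 + 7}} = -3 - \frac{4}{\sqrt{1}} = -3 - \frac{4}{1} = -3 - 4 = -7$)
$W \left(w{\left(4 \right)} + H\right) = 13 \left(\frac{1}{2 \cdot 4} - 7\right) = 13 \left(\frac{1}{2} \cdot \frac{1}{4} - 7\right) = 13 \left(\frac{1}{8} - 7\right) = 13 \left(- \frac{55}{8}\right) = - \frac{715}{8}$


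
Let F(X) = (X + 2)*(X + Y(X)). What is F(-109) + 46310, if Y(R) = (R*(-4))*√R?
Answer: 57973 - 46652*I*√109 ≈ 57973.0 - 4.8706e+5*I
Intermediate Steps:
Y(R) = -4*R^(3/2) (Y(R) = (-4*R)*√R = -4*R^(3/2))
F(X) = (2 + X)*(X - 4*X^(3/2)) (F(X) = (X + 2)*(X - 4*X^(3/2)) = (2 + X)*(X - 4*X^(3/2)))
F(-109) + 46310 = ((-109)² - (-872)*I*√109 - 47524*I*√109 + 2*(-109)) + 46310 = (11881 - (-872)*I*√109 - 47524*I*√109 - 218) + 46310 = (11881 + 872*I*√109 - 47524*I*√109 - 218) + 46310 = (11663 - 46652*I*√109) + 46310 = 57973 - 46652*I*√109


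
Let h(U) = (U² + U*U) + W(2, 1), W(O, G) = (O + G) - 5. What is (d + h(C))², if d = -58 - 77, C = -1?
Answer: 18225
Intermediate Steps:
d = -135
W(O, G) = -5 + G + O (W(O, G) = (G + O) - 5 = -5 + G + O)
h(U) = -2 + 2*U² (h(U) = (U² + U*U) + (-5 + 1 + 2) = (U² + U²) - 2 = 2*U² - 2 = -2 + 2*U²)
(d + h(C))² = (-135 + (-2 + 2*(-1)²))² = (-135 + (-2 + 2*1))² = (-135 + (-2 + 2))² = (-135 + 0)² = (-135)² = 18225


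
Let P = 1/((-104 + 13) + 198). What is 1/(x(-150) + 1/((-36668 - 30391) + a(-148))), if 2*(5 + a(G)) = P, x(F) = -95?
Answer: -14351695/1363411239 ≈ -0.010526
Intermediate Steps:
P = 1/107 (P = 1/(-91 + 198) = 1/107 ≈ 0.0093458)
a(G) = -1069/214 (a(G) = -5 + (1/2)*(1/107) = -5 + 1/214 = -1069/214)
1/(x(-150) + 1/((-36668 - 30391) + a(-148))) = 1/(-95 + 1/((-36668 - 30391) - 1069/214)) = 1/(-95 + 1/(-67059 - 1069/214)) = 1/(-95 + 1/(-14351695/214)) = 1/(-95 - 214/14351695) = 1/(-1363411239/14351695) = -14351695/1363411239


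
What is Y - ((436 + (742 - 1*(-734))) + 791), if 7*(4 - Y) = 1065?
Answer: -19958/7 ≈ -2851.1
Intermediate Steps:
Y = -1037/7 (Y = 4 - ⅐*1065 = 4 - 1065/7 = -1037/7 ≈ -148.14)
Y - ((436 + (742 - 1*(-734))) + 791) = -1037/7 - ((436 + (742 - 1*(-734))) + 791) = -1037/7 - ((436 + (742 + 734)) + 791) = -1037/7 - ((436 + 1476) + 791) = -1037/7 - (1912 + 791) = -1037/7 - 1*2703 = -1037/7 - 2703 = -19958/7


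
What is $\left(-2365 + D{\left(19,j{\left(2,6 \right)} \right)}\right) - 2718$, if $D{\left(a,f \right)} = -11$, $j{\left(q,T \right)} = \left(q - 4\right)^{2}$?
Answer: $-5094$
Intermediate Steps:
$j{\left(q,T \right)} = \left(-4 + q\right)^{2}$
$\left(-2365 + D{\left(19,j{\left(2,6 \right)} \right)}\right) - 2718 = \left(-2365 - 11\right) - 2718 = -2376 - 2718 = -5094$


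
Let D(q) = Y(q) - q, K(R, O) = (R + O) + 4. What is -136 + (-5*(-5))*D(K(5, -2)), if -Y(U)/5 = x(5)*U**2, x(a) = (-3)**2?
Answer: -55436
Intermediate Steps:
x(a) = 9
Y(U) = -45*U**2
K(R, O) = 4 + O + R (K(R, O) = (O + R) + 4 = 4 + O + R)
D(q) = -q - 45*q**2 (D(q) = -45*q**2 - q = -q - 45*q**2)
-136 + (-5*(-5))*D(K(5, -2)) = -136 + (-5*(-5))*((4 - 2 + 5)*(-1 - 45*(4 - 2 + 5))) = -136 + 25*(7*(-1 - 45*7)) = -136 + 25*(7*(-1 - 315)) = -136 + 25*(7*(-316)) = -136 + 25*(-2212) = -136 - 55300 = -55436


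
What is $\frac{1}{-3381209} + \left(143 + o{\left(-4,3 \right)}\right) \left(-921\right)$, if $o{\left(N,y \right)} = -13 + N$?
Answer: $- \frac{392375779615}{3381209} \approx -1.1605 \cdot 10^{5}$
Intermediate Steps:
$\frac{1}{-3381209} + \left(143 + o{\left(-4,3 \right)}\right) \left(-921\right) = \frac{1}{-3381209} + \left(143 - 17\right) \left(-921\right) = - \frac{1}{3381209} + \left(143 - 17\right) \left(-921\right) = - \frac{1}{3381209} + 126 \left(-921\right) = - \frac{1}{3381209} - 116046 = - \frac{392375779615}{3381209}$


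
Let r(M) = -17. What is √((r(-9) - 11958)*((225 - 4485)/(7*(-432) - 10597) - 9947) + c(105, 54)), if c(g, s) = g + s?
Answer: 4*√1381187272509109/13621 ≈ 10914.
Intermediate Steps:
√((r(-9) - 11958)*((225 - 4485)/(7*(-432) - 10597) - 9947) + c(105, 54)) = √((-17 - 11958)*((225 - 4485)/(7*(-432) - 10597) - 9947) + (105 + 54)) = √(-11975*(-4260/(-3024 - 10597) - 9947) + 159) = √(-11975*(-4260/(-13621) - 9947) + 159) = √(-11975*(-4260*(-1/13621) - 9947) + 159) = √(-11975*(4260/13621 - 9947) + 159) = √(-11975*(-135483827/13621) + 159) = √(1622418828325/13621 + 159) = √(1622420994064/13621) = 4*√1381187272509109/13621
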